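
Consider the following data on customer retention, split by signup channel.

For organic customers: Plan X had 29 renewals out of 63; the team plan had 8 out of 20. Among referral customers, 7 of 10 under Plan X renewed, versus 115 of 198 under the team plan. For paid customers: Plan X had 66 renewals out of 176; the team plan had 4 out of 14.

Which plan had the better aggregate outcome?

Organic: Plan X 29/63 = 46.0%, the team plan 8/20 = 40.0% → Plan X
Referral: Plan X 7/10 = 70.0%, the team plan 115/198 = 58.1% → Plan X
Paid: Plan X 66/176 = 37.5%, the team plan 4/14 = 28.6% → Plan X
Overall: Plan X 102/249 = 41.0%, the team plan 127/232 = 54.7% → the team plan
(Plan X wins every signup group but the team plan wins overall — Plan X's customers skew toward the low-rate paid group.)

the team plan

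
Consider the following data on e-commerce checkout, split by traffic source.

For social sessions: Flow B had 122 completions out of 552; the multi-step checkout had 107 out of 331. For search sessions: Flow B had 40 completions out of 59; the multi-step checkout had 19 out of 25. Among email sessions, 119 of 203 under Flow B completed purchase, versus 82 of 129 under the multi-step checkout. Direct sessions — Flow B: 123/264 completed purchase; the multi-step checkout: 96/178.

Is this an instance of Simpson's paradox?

No

Social: Flow B 122/552 = 22.1%, the multi-step checkout 107/331 = 32.3% → the multi-step checkout
Search: Flow B 40/59 = 67.8%, the multi-step checkout 19/25 = 76.0% → the multi-step checkout
Email: Flow B 119/203 = 58.6%, the multi-step checkout 82/129 = 63.6% → the multi-step checkout
Direct: Flow B 123/264 = 46.6%, the multi-step checkout 96/178 = 53.9% → the multi-step checkout
Overall: Flow B 404/1078 = 37.5%, the multi-step checkout 304/663 = 45.9% → the multi-step checkout
The multi-step checkout wins overall and in every traffic group — no reversal.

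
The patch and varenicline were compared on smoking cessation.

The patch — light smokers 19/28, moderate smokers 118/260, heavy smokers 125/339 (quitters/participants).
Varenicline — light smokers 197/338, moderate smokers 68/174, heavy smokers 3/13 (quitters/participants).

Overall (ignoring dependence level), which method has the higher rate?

varenicline

Light smokers: the patch 19/28 = 67.9%, varenicline 197/338 = 58.3% → the patch
Moderate smokers: the patch 118/260 = 45.4%, varenicline 68/174 = 39.1% → the patch
Heavy smokers: the patch 125/339 = 36.9%, varenicline 3/13 = 23.1% → the patch
Overall: the patch 262/627 = 41.8%, varenicline 268/525 = 51.0% → varenicline
(The patch wins every dependence group but varenicline wins overall — the patch's participants skew toward the low-rate heavy smokers group.)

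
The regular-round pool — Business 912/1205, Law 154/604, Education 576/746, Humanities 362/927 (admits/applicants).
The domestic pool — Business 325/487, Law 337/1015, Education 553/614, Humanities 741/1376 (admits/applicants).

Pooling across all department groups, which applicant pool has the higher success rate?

Business: the regular-round pool 912/1205 = 75.7%, the domestic pool 325/487 = 66.7% → the regular-round pool
Law: the regular-round pool 154/604 = 25.5%, the domestic pool 337/1015 = 33.2% → the domestic pool
Education: the regular-round pool 576/746 = 77.2%, the domestic pool 553/614 = 90.1% → the domestic pool
Humanities: the regular-round pool 362/927 = 39.1%, the domestic pool 741/1376 = 53.9% → the domestic pool
Overall: the regular-round pool 2004/3482 = 57.6%, the domestic pool 1956/3492 = 56.0% → the regular-round pool
(Neither sweeps every department group, but the regular-round pool has the higher pooled rate.)

the regular-round pool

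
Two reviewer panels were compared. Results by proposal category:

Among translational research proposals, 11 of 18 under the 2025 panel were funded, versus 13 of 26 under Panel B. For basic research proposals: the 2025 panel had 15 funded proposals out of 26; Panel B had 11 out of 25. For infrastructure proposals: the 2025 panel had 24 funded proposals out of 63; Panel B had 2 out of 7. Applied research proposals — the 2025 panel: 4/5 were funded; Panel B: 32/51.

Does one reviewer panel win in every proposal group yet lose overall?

Translational research: the 2025 panel 11/18 = 61.1%, Panel B 13/26 = 50.0% → the 2025 panel
Basic research: the 2025 panel 15/26 = 57.7%, Panel B 11/25 = 44.0% → the 2025 panel
Infrastructure: the 2025 panel 24/63 = 38.1%, Panel B 2/7 = 28.6% → the 2025 panel
Applied research: the 2025 panel 4/5 = 80.0%, Panel B 32/51 = 62.7% → the 2025 panel
Overall: the 2025 panel 54/112 = 48.2%, Panel B 58/109 = 53.2% → Panel B
The 2025 panel wins each proposal group but Panel B wins overall — the comparison reverses. The 2025 panel's proposals skew toward infrastructure, which has a lower base rate.

Yes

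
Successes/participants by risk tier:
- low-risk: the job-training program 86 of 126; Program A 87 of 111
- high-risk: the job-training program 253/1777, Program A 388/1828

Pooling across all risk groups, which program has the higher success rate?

Low-risk: the job-training program 86/126 = 68.3%, Program A 87/111 = 78.4% → Program A
High-risk: the job-training program 253/1777 = 14.2%, Program A 388/1828 = 21.2% → Program A
Overall: the job-training program 339/1903 = 17.8%, Program A 475/1939 = 24.5% → Program A

Program A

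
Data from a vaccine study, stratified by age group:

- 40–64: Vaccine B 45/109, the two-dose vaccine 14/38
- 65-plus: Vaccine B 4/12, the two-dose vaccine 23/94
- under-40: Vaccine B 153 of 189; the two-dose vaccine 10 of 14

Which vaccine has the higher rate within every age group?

40–64: Vaccine B 45/109 = 41.3%, the two-dose vaccine 14/38 = 36.8% → Vaccine B
65-plus: Vaccine B 4/12 = 33.3%, the two-dose vaccine 23/94 = 24.5% → Vaccine B
Under-40: Vaccine B 153/189 = 81.0%, the two-dose vaccine 10/14 = 71.4% → Vaccine B
Vaccine B has the higher rate in all 3 groups.

Vaccine B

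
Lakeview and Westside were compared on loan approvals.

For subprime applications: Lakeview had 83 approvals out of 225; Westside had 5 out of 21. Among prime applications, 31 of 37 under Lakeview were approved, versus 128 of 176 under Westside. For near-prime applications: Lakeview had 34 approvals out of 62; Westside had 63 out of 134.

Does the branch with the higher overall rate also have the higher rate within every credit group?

Subprime: Lakeview 83/225 = 36.9%, Westside 5/21 = 23.8% → Lakeview
Prime: Lakeview 31/37 = 83.8%, Westside 128/176 = 72.7% → Lakeview
Near-prime: Lakeview 34/62 = 54.8%, Westside 63/134 = 47.0% → Lakeview
Overall: Lakeview 148/324 = 45.7%, Westside 196/331 = 59.2% → Westside
Lakeview wins each credit group but Westside wins overall — the comparison reverses. Lakeview's applications skew toward subprime, which has a lower base rate.

No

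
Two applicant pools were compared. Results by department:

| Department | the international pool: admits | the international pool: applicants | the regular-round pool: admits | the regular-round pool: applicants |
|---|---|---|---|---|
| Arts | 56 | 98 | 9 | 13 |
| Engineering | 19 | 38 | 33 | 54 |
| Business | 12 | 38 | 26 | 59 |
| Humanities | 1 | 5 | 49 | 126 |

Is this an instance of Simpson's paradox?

Yes

Arts: the international pool 56/98 = 57.1%, the regular-round pool 9/13 = 69.2% → the regular-round pool
Engineering: the international pool 19/38 = 50.0%, the regular-round pool 33/54 = 61.1% → the regular-round pool
Business: the international pool 12/38 = 31.6%, the regular-round pool 26/59 = 44.1% → the regular-round pool
Humanities: the international pool 1/5 = 20.0%, the regular-round pool 49/126 = 38.9% → the regular-round pool
Overall: the international pool 88/179 = 49.2%, the regular-round pool 117/252 = 46.4% → the international pool
The regular-round pool wins each department group but the international pool wins overall — the comparison reverses. The regular-round pool's applicants skew toward Humanities, which has a lower base rate.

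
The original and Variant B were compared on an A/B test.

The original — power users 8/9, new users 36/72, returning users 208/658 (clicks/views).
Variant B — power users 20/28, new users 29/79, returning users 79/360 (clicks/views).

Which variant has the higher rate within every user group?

Power users: the original 8/9 = 88.9%, Variant B 20/28 = 71.4% → the original
New users: the original 36/72 = 50.0%, Variant B 29/79 = 36.7% → the original
Returning users: the original 208/658 = 31.6%, Variant B 79/360 = 21.9% → the original
The original has the higher rate in all 3 groups.

the original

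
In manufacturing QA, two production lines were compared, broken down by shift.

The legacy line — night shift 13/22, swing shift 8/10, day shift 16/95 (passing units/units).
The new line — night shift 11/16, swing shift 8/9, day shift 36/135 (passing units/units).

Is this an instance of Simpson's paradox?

Night shift: the legacy line 13/22 = 59.1%, the new line 11/16 = 68.8% → the new line
Swing shift: the legacy line 8/10 = 80.0%, the new line 8/9 = 88.9% → the new line
Day shift: the legacy line 16/95 = 16.8%, the new line 36/135 = 26.7% → the new line
Overall: the legacy line 37/127 = 29.1%, the new line 55/160 = 34.4% → the new line
The new line wins overall and in every shift group — no reversal.

No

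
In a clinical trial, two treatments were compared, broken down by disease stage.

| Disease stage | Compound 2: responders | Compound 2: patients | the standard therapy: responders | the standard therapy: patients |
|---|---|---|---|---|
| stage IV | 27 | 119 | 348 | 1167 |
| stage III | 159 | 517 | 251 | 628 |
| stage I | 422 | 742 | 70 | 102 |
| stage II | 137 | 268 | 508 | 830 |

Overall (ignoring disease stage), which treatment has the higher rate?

Compound 2

Stage IV: Compound 2 27/119 = 22.7%, the standard therapy 348/1167 = 29.8% → the standard therapy
Stage III: Compound 2 159/517 = 30.8%, the standard therapy 251/628 = 40.0% → the standard therapy
Stage I: Compound 2 422/742 = 56.9%, the standard therapy 70/102 = 68.6% → the standard therapy
Stage II: Compound 2 137/268 = 51.1%, the standard therapy 508/830 = 61.2% → the standard therapy
Overall: Compound 2 745/1646 = 45.3%, the standard therapy 1177/2727 = 43.2% → Compound 2
(The standard therapy wins every disease group but Compound 2 wins overall — the standard therapy's patients skew toward the low-rate stage IV group.)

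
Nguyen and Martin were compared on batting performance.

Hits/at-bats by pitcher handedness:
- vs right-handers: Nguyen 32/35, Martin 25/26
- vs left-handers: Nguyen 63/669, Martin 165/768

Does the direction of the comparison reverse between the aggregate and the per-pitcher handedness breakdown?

Vs right-handers: Nguyen 32/35 = 91.4%, Martin 25/26 = 96.2% → Martin
Vs left-handers: Nguyen 63/669 = 9.4%, Martin 165/768 = 21.5% → Martin
Overall: Nguyen 95/704 = 13.5%, Martin 190/794 = 23.9% → Martin
Martin wins overall and in every pitcher group — no reversal.

No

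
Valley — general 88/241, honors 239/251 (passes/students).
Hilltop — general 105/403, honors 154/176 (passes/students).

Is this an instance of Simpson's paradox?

General: Valley 88/241 = 36.5%, Hilltop 105/403 = 26.1% → Valley
Honors: Valley 239/251 = 95.2%, Hilltop 154/176 = 87.5% → Valley
Overall: Valley 327/492 = 66.5%, Hilltop 259/579 = 44.7% → Valley
Valley wins overall and in every student group — no reversal.

No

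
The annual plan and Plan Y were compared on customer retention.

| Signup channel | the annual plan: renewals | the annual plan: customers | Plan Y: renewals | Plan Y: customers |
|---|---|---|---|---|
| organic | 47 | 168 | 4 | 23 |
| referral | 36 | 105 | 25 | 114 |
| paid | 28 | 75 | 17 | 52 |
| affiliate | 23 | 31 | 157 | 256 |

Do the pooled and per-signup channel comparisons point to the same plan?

Organic: the annual plan 47/168 = 28.0%, Plan Y 4/23 = 17.4% → the annual plan
Referral: the annual plan 36/105 = 34.3%, Plan Y 25/114 = 21.9% → the annual plan
Paid: the annual plan 28/75 = 37.3%, Plan Y 17/52 = 32.7% → the annual plan
Affiliate: the annual plan 23/31 = 74.2%, Plan Y 157/256 = 61.3% → the annual plan
Overall: the annual plan 134/379 = 35.4%, Plan Y 203/445 = 45.6% → Plan Y
The annual plan wins each signup group but Plan Y wins overall — the comparison reverses. The annual plan's customers skew toward organic, which has a lower base rate.

No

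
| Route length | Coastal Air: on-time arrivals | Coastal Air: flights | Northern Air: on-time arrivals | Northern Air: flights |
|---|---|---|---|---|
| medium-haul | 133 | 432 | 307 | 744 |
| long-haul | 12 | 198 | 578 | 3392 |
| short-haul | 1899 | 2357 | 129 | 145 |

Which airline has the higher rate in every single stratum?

Northern Air

Medium-haul: Coastal Air 133/432 = 30.8%, Northern Air 307/744 = 41.3% → Northern Air
Long-haul: Coastal Air 12/198 = 6.1%, Northern Air 578/3392 = 17.0% → Northern Air
Short-haul: Coastal Air 1899/2357 = 80.6%, Northern Air 129/145 = 89.0% → Northern Air
Northern Air has the higher rate in all 3 groups.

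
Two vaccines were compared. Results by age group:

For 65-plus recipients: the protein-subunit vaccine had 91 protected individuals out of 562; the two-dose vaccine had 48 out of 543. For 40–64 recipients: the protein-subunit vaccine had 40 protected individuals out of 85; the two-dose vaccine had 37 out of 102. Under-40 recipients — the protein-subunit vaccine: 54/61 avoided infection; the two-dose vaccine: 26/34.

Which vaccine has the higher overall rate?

65-plus: the protein-subunit vaccine 91/562 = 16.2%, the two-dose vaccine 48/543 = 8.8% → the protein-subunit vaccine
40–64: the protein-subunit vaccine 40/85 = 47.1%, the two-dose vaccine 37/102 = 36.3% → the protein-subunit vaccine
Under-40: the protein-subunit vaccine 54/61 = 88.5%, the two-dose vaccine 26/34 = 76.5% → the protein-subunit vaccine
Overall: the protein-subunit vaccine 185/708 = 26.1%, the two-dose vaccine 111/679 = 16.3% → the protein-subunit vaccine

the protein-subunit vaccine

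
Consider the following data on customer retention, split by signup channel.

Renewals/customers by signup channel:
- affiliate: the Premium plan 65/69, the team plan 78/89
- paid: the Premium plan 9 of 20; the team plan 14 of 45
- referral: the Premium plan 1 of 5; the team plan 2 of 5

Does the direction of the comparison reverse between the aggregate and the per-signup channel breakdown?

No

Affiliate: the Premium plan 65/69 = 94.2%, the team plan 78/89 = 87.6% → the Premium plan
Paid: the Premium plan 9/20 = 45.0%, the team plan 14/45 = 31.1% → the Premium plan
Referral: the Premium plan 1/5 = 20.0%, the team plan 2/5 = 40.0% → the team plan
Overall: the Premium plan 75/94 = 79.8%, the team plan 94/139 = 67.6% → the Premium plan
Neither sweeps: the Premium plan wins 2 of 3 groups, the team plan wins 1. The Premium plan wins overall but not every group — no Simpson reversal.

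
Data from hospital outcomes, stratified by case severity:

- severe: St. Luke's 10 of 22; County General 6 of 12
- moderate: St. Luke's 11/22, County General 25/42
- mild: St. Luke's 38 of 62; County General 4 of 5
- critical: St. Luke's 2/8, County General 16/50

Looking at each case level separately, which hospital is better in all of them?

Severe: St. Luke's 10/22 = 45.5%, County General 6/12 = 50.0% → County General
Moderate: St. Luke's 11/22 = 50.0%, County General 25/42 = 59.5% → County General
Mild: St. Luke's 38/62 = 61.3%, County General 4/5 = 80.0% → County General
Critical: St. Luke's 2/8 = 25.0%, County General 16/50 = 32.0% → County General
County General has the higher rate in all 4 groups.

County General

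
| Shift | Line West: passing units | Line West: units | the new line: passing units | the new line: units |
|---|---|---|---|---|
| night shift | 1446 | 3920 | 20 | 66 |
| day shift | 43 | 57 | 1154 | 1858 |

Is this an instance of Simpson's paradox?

Night shift: Line West 1446/3920 = 36.9%, the new line 20/66 = 30.3% → Line West
Day shift: Line West 43/57 = 75.4%, the new line 1154/1858 = 62.1% → Line West
Overall: Line West 1489/3977 = 37.4%, the new line 1174/1924 = 61.0% → the new line
Line West wins each shift group but the new line wins overall — the comparison reverses. Line West's units skew toward night shift, which has a lower base rate.

Yes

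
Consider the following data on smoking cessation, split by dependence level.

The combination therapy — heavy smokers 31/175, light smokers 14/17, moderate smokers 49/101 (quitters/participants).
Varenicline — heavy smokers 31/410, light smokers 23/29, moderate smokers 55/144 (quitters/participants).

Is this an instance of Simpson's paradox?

No

Heavy smokers: the combination therapy 31/175 = 17.7%, varenicline 31/410 = 7.6% → the combination therapy
Light smokers: the combination therapy 14/17 = 82.4%, varenicline 23/29 = 79.3% → the combination therapy
Moderate smokers: the combination therapy 49/101 = 48.5%, varenicline 55/144 = 38.2% → the combination therapy
Overall: the combination therapy 94/293 = 32.1%, varenicline 109/583 = 18.7% → the combination therapy
The combination therapy wins overall and in every dependence group — no reversal.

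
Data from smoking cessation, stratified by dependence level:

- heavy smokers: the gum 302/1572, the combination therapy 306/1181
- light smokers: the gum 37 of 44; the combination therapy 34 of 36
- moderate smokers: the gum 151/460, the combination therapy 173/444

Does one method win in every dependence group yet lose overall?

Heavy smokers: the gum 302/1572 = 19.2%, the combination therapy 306/1181 = 25.9% → the combination therapy
Light smokers: the gum 37/44 = 84.1%, the combination therapy 34/36 = 94.4% → the combination therapy
Moderate smokers: the gum 151/460 = 32.8%, the combination therapy 173/444 = 39.0% → the combination therapy
Overall: the gum 490/2076 = 23.6%, the combination therapy 513/1661 = 30.9% → the combination therapy
The combination therapy wins overall and in every dependence group — no reversal.

No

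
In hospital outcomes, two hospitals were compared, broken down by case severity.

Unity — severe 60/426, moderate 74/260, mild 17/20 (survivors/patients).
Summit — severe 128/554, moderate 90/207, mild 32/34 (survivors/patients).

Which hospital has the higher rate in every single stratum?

Severe: Unity 60/426 = 14.1%, Summit 128/554 = 23.1% → Summit
Moderate: Unity 74/260 = 28.5%, Summit 90/207 = 43.5% → Summit
Mild: Unity 17/20 = 85.0%, Summit 32/34 = 94.1% → Summit
Summit has the higher rate in all 3 groups.

Summit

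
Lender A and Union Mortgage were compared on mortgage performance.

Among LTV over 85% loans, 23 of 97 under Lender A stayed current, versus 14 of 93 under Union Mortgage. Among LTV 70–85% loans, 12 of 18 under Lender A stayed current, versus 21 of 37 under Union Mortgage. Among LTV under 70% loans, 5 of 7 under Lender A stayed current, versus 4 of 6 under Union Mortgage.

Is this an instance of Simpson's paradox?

LTV over 85%: Lender A 23/97 = 23.7%, Union Mortgage 14/93 = 15.1% → Lender A
LTV 70–85%: Lender A 12/18 = 66.7%, Union Mortgage 21/37 = 56.8% → Lender A
LTV under 70%: Lender A 5/7 = 71.4%, Union Mortgage 4/6 = 66.7% → Lender A
Overall: Lender A 40/122 = 32.8%, Union Mortgage 39/136 = 28.7% → Lender A
Lender A wins overall and in every loan-to-value group — no reversal.

No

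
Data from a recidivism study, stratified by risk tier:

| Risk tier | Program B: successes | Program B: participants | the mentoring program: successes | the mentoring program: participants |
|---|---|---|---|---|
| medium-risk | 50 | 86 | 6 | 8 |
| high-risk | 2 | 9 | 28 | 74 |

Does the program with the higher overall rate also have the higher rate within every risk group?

No

Medium-risk: Program B 50/86 = 58.1%, the mentoring program 6/8 = 75.0% → the mentoring program
High-risk: Program B 2/9 = 22.2%, the mentoring program 28/74 = 37.8% → the mentoring program
Overall: Program B 52/95 = 54.7%, the mentoring program 34/82 = 41.5% → Program B
The mentoring program wins each risk group but Program B wins overall — the comparison reverses. The mentoring program's participants skew toward high-risk, which has a lower base rate.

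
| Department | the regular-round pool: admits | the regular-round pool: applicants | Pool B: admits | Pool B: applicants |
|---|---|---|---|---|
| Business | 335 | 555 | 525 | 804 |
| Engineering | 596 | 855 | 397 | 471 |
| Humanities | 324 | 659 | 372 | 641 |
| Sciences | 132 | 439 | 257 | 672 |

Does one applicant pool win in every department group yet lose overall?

No

Business: the regular-round pool 335/555 = 60.4%, Pool B 525/804 = 65.3% → Pool B
Engineering: the regular-round pool 596/855 = 69.7%, Pool B 397/471 = 84.3% → Pool B
Humanities: the regular-round pool 324/659 = 49.2%, Pool B 372/641 = 58.0% → Pool B
Sciences: the regular-round pool 132/439 = 30.1%, Pool B 257/672 = 38.2% → Pool B
Overall: the regular-round pool 1387/2508 = 55.3%, Pool B 1551/2588 = 59.9% → Pool B
Pool B wins overall and in every department group — no reversal.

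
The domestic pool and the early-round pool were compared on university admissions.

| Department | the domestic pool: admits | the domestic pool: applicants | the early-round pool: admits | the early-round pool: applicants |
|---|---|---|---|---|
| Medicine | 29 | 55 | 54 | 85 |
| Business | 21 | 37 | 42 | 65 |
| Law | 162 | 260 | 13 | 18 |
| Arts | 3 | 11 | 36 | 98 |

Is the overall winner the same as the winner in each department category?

No

Medicine: the domestic pool 29/55 = 52.7%, the early-round pool 54/85 = 63.5% → the early-round pool
Business: the domestic pool 21/37 = 56.8%, the early-round pool 42/65 = 64.6% → the early-round pool
Law: the domestic pool 162/260 = 62.3%, the early-round pool 13/18 = 72.2% → the early-round pool
Arts: the domestic pool 3/11 = 27.3%, the early-round pool 36/98 = 36.7% → the early-round pool
Overall: the domestic pool 215/363 = 59.2%, the early-round pool 145/266 = 54.5% → the domestic pool
The early-round pool wins each department group but the domestic pool wins overall — the comparison reverses. The early-round pool's applicants skew toward Arts, which has a lower base rate.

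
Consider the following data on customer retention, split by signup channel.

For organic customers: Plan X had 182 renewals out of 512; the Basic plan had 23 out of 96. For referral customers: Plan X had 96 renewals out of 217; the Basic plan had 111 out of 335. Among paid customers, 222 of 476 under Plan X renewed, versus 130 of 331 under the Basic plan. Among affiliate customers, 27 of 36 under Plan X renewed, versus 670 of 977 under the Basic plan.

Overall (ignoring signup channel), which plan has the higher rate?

Organic: Plan X 182/512 = 35.5%, the Basic plan 23/96 = 24.0% → Plan X
Referral: Plan X 96/217 = 44.2%, the Basic plan 111/335 = 33.1% → Plan X
Paid: Plan X 222/476 = 46.6%, the Basic plan 130/331 = 39.3% → Plan X
Affiliate: Plan X 27/36 = 75.0%, the Basic plan 670/977 = 68.6% → Plan X
Overall: Plan X 527/1241 = 42.5%, the Basic plan 934/1739 = 53.7% → the Basic plan
(Plan X wins every signup group but the Basic plan wins overall — Plan X's customers skew toward the low-rate organic group.)

the Basic plan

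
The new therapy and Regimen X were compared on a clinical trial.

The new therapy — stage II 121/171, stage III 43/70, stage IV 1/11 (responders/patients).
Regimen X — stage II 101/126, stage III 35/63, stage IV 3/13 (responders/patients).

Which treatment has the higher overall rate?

Stage II: the new therapy 121/171 = 70.8%, Regimen X 101/126 = 80.2% → Regimen X
Stage III: the new therapy 43/70 = 61.4%, Regimen X 35/63 = 55.6% → the new therapy
Stage IV: the new therapy 1/11 = 9.1%, Regimen X 3/13 = 23.1% → Regimen X
Overall: the new therapy 165/252 = 65.5%, Regimen X 139/202 = 68.8% → Regimen X
(Neither sweeps every disease group, but Regimen X has the higher pooled rate.)

Regimen X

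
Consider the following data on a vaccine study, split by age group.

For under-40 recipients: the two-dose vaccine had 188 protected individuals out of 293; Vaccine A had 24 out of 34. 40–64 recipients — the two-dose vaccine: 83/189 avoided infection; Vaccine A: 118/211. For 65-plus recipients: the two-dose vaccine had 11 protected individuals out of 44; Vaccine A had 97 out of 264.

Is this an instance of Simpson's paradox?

Yes

Under-40: the two-dose vaccine 188/293 = 64.2%, Vaccine A 24/34 = 70.6% → Vaccine A
40–64: the two-dose vaccine 83/189 = 43.9%, Vaccine A 118/211 = 55.9% → Vaccine A
65-plus: the two-dose vaccine 11/44 = 25.0%, Vaccine A 97/264 = 36.7% → Vaccine A
Overall: the two-dose vaccine 282/526 = 53.6%, Vaccine A 239/509 = 47.0% → the two-dose vaccine
Vaccine A wins each age group but the two-dose vaccine wins overall — the comparison reverses. Vaccine A's recipients skew toward 65-plus, which has a lower base rate.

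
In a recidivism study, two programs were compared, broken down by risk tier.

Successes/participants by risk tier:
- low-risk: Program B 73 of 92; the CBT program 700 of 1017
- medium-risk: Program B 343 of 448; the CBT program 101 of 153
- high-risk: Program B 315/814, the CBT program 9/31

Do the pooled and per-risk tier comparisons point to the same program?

Low-risk: Program B 73/92 = 79.3%, the CBT program 700/1017 = 68.8% → Program B
Medium-risk: Program B 343/448 = 76.6%, the CBT program 101/153 = 66.0% → Program B
High-risk: Program B 315/814 = 38.7%, the CBT program 9/31 = 29.0% → Program B
Overall: Program B 731/1354 = 54.0%, the CBT program 810/1201 = 67.4% → the CBT program
Program B wins each risk group but the CBT program wins overall — the comparison reverses. Program B's participants skew toward high-risk, which has a lower base rate.

No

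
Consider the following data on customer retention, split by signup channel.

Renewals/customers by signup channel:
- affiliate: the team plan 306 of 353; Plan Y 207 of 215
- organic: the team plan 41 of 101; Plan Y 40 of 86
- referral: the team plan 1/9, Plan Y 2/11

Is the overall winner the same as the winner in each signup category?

Affiliate: the team plan 306/353 = 86.7%, Plan Y 207/215 = 96.3% → Plan Y
Organic: the team plan 41/101 = 40.6%, Plan Y 40/86 = 46.5% → Plan Y
Referral: the team plan 1/9 = 11.1%, Plan Y 2/11 = 18.2% → Plan Y
Overall: the team plan 348/463 = 75.2%, Plan Y 249/312 = 79.8% → Plan Y
Plan Y wins overall and in every signup group — no reversal.

Yes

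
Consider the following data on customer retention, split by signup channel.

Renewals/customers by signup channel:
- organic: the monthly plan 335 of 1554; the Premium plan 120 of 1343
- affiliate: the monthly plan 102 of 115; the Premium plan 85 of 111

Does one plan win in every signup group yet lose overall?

No

Organic: the monthly plan 335/1554 = 21.6%, the Premium plan 120/1343 = 8.9% → the monthly plan
Affiliate: the monthly plan 102/115 = 88.7%, the Premium plan 85/111 = 76.6% → the monthly plan
Overall: the monthly plan 437/1669 = 26.2%, the Premium plan 205/1454 = 14.1% → the monthly plan
The monthly plan wins overall and in every signup group — no reversal.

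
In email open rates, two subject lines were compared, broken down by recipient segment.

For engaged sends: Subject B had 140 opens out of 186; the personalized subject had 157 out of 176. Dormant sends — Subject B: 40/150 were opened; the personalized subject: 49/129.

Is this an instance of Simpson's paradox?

No

Engaged: Subject B 140/186 = 75.3%, the personalized subject 157/176 = 89.2% → the personalized subject
Dormant: Subject B 40/150 = 26.7%, the personalized subject 49/129 = 38.0% → the personalized subject
Overall: Subject B 180/336 = 53.6%, the personalized subject 206/305 = 67.5% → the personalized subject
The personalized subject wins overall and in every recipient group — no reversal.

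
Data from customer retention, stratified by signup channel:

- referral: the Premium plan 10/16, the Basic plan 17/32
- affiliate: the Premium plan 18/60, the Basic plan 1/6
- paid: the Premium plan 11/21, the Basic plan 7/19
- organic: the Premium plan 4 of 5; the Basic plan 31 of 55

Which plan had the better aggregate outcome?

Referral: the Premium plan 10/16 = 62.5%, the Basic plan 17/32 = 53.1% → the Premium plan
Affiliate: the Premium plan 18/60 = 30.0%, the Basic plan 1/6 = 16.7% → the Premium plan
Paid: the Premium plan 11/21 = 52.4%, the Basic plan 7/19 = 36.8% → the Premium plan
Organic: the Premium plan 4/5 = 80.0%, the Basic plan 31/55 = 56.4% → the Premium plan
Overall: the Premium plan 43/102 = 42.2%, the Basic plan 56/112 = 50.0% → the Basic plan
(The Premium plan wins every signup group but the Basic plan wins overall — the Premium plan's customers skew toward the low-rate affiliate group.)

the Basic plan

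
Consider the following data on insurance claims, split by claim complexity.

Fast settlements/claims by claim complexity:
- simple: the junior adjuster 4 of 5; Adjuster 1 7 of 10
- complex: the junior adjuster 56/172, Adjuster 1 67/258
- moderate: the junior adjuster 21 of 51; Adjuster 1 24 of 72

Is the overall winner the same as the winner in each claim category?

Simple: the junior adjuster 4/5 = 80.0%, Adjuster 1 7/10 = 70.0% → the junior adjuster
Complex: the junior adjuster 56/172 = 32.6%, Adjuster 1 67/258 = 26.0% → the junior adjuster
Moderate: the junior adjuster 21/51 = 41.2%, Adjuster 1 24/72 = 33.3% → the junior adjuster
Overall: the junior adjuster 81/228 = 35.5%, Adjuster 1 98/340 = 28.8% → the junior adjuster
The junior adjuster wins overall and in every claim group — no reversal.

Yes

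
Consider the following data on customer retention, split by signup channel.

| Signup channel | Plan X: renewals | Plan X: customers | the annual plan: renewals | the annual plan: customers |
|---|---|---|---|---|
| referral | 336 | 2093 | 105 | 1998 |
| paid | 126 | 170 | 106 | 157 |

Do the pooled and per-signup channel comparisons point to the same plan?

Referral: Plan X 336/2093 = 16.1%, the annual plan 105/1998 = 5.3% → Plan X
Paid: Plan X 126/170 = 74.1%, the annual plan 106/157 = 67.5% → Plan X
Overall: Plan X 462/2263 = 20.4%, the annual plan 211/2155 = 9.8% → Plan X
Plan X wins overall and in every signup group — no reversal.

Yes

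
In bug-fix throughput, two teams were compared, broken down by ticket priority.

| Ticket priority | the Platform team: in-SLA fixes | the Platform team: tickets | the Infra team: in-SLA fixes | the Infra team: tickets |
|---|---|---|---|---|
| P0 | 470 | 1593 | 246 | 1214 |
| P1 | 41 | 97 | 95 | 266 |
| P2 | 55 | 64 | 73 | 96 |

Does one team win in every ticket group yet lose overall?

No

P0: the Platform team 470/1593 = 29.5%, the Infra team 246/1214 = 20.3% → the Platform team
P1: the Platform team 41/97 = 42.3%, the Infra team 95/266 = 35.7% → the Platform team
P2: the Platform team 55/64 = 85.9%, the Infra team 73/96 = 76.0% → the Platform team
Overall: the Platform team 566/1754 = 32.3%, the Infra team 414/1576 = 26.3% → the Platform team
The Platform team wins overall and in every ticket group — no reversal.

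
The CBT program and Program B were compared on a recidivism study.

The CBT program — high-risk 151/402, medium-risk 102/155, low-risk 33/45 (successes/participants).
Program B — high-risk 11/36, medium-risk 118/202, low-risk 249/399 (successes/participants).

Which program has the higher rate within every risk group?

High-risk: the CBT program 151/402 = 37.6%, Program B 11/36 = 30.6% → the CBT program
Medium-risk: the CBT program 102/155 = 65.8%, Program B 118/202 = 58.4% → the CBT program
Low-risk: the CBT program 33/45 = 73.3%, Program B 249/399 = 62.4% → the CBT program
The CBT program has the higher rate in all 3 groups.

the CBT program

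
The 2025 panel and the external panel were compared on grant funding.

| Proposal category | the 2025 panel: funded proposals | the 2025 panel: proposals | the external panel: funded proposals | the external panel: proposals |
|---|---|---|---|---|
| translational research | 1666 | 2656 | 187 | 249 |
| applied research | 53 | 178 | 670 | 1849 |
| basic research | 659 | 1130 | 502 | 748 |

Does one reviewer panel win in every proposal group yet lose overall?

Translational research: the 2025 panel 1666/2656 = 62.7%, the external panel 187/249 = 75.1% → the external panel
Applied research: the 2025 panel 53/178 = 29.8%, the external panel 670/1849 = 36.2% → the external panel
Basic research: the 2025 panel 659/1130 = 58.3%, the external panel 502/748 = 67.1% → the external panel
Overall: the 2025 panel 2378/3964 = 60.0%, the external panel 1359/2846 = 47.8% → the 2025 panel
The external panel wins each proposal group but the 2025 panel wins overall — the comparison reverses. The external panel's proposals skew toward applied research, which has a lower base rate.

Yes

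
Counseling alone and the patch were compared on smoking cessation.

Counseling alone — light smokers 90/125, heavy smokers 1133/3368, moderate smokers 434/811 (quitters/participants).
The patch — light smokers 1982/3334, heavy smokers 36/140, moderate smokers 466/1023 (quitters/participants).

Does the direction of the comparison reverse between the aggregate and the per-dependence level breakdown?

Light smokers: counseling alone 90/125 = 72.0%, the patch 1982/3334 = 59.4% → counseling alone
Heavy smokers: counseling alone 1133/3368 = 33.6%, the patch 36/140 = 25.7% → counseling alone
Moderate smokers: counseling alone 434/811 = 53.5%, the patch 466/1023 = 45.6% → counseling alone
Overall: counseling alone 1657/4304 = 38.5%, the patch 2484/4497 = 55.2% → the patch
Counseling alone wins each dependence group but the patch wins overall — the comparison reverses. Counseling alone's participants skew toward heavy smokers, which has a lower base rate.

Yes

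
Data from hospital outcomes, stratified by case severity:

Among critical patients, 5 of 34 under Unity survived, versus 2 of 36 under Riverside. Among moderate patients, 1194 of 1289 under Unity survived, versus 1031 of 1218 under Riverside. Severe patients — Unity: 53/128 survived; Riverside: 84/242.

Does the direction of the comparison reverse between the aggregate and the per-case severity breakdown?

Critical: Unity 5/34 = 14.7%, Riverside 2/36 = 5.6% → Unity
Moderate: Unity 1194/1289 = 92.6%, Riverside 1031/1218 = 84.6% → Unity
Severe: Unity 53/128 = 41.4%, Riverside 84/242 = 34.7% → Unity
Overall: Unity 1252/1451 = 86.3%, Riverside 1117/1496 = 74.7% → Unity
Unity wins overall and in every case group — no reversal.

No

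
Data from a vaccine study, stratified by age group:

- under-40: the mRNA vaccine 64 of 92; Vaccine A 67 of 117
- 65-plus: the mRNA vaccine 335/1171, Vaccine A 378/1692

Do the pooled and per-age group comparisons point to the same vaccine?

Yes

Under-40: the mRNA vaccine 64/92 = 69.6%, Vaccine A 67/117 = 57.3% → the mRNA vaccine
65-plus: the mRNA vaccine 335/1171 = 28.6%, Vaccine A 378/1692 = 22.3% → the mRNA vaccine
Overall: the mRNA vaccine 399/1263 = 31.6%, Vaccine A 445/1809 = 24.6% → the mRNA vaccine
The mRNA vaccine wins overall and in every age group — no reversal.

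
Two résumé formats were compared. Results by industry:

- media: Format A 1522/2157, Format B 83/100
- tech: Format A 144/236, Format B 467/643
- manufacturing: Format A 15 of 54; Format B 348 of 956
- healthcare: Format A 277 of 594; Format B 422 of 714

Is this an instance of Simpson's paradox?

Media: Format A 1522/2157 = 70.6%, Format B 83/100 = 83.0% → Format B
Tech: Format A 144/236 = 61.0%, Format B 467/643 = 72.6% → Format B
Manufacturing: Format A 15/54 = 27.8%, Format B 348/956 = 36.4% → Format B
Healthcare: Format A 277/594 = 46.6%, Format B 422/714 = 59.1% → Format B
Overall: Format A 1958/3041 = 64.4%, Format B 1320/2413 = 54.7% → Format A
Format B wins each industry group but Format A wins overall — the comparison reverses. Format B's applications skew toward manufacturing, which has a lower base rate.

Yes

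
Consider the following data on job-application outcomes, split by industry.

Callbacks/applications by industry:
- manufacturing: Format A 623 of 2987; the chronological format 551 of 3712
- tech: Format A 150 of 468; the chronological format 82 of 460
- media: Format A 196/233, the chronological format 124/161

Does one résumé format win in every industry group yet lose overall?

No

Manufacturing: Format A 623/2987 = 20.9%, the chronological format 551/3712 = 14.8% → Format A
Tech: Format A 150/468 = 32.1%, the chronological format 82/460 = 17.8% → Format A
Media: Format A 196/233 = 84.1%, the chronological format 124/161 = 77.0% → Format A
Overall: Format A 969/3688 = 26.3%, the chronological format 757/4333 = 17.5% → Format A
Format A wins overall and in every industry group — no reversal.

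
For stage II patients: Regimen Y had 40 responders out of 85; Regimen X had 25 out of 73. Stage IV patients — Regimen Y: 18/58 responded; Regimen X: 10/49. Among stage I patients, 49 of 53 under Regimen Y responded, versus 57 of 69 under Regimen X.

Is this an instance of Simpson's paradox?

Stage II: Regimen Y 40/85 = 47.1%, Regimen X 25/73 = 34.2% → Regimen Y
Stage IV: Regimen Y 18/58 = 31.0%, Regimen X 10/49 = 20.4% → Regimen Y
Stage I: Regimen Y 49/53 = 92.5%, Regimen X 57/69 = 82.6% → Regimen Y
Overall: Regimen Y 107/196 = 54.6%, Regimen X 92/191 = 48.2% → Regimen Y
Regimen Y wins overall and in every disease group — no reversal.

No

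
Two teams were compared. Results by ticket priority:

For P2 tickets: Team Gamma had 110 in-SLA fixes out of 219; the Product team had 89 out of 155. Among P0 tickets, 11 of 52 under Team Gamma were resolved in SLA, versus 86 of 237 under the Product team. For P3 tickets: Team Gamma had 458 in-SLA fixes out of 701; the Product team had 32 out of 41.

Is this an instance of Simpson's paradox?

P2: Team Gamma 110/219 = 50.2%, the Product team 89/155 = 57.4% → the Product team
P0: Team Gamma 11/52 = 21.2%, the Product team 86/237 = 36.3% → the Product team
P3: Team Gamma 458/701 = 65.3%, the Product team 32/41 = 78.0% → the Product team
Overall: Team Gamma 579/972 = 59.6%, the Product team 207/433 = 47.8% → Team Gamma
The Product team wins each ticket group but Team Gamma wins overall — the comparison reverses. The Product team's tickets skew toward P0, which has a lower base rate.

Yes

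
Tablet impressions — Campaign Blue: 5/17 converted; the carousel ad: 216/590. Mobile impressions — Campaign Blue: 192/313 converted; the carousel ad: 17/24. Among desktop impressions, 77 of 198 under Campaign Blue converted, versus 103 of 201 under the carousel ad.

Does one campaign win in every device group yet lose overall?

Tablet: Campaign Blue 5/17 = 29.4%, the carousel ad 216/590 = 36.6% → the carousel ad
Mobile: Campaign Blue 192/313 = 61.3%, the carousel ad 17/24 = 70.8% → the carousel ad
Desktop: Campaign Blue 77/198 = 38.9%, the carousel ad 103/201 = 51.2% → the carousel ad
Overall: Campaign Blue 274/528 = 51.9%, the carousel ad 336/815 = 41.2% → Campaign Blue
The carousel ad wins each device group but Campaign Blue wins overall — the comparison reverses. The carousel ad's impressions skew toward tablet, which has a lower base rate.

Yes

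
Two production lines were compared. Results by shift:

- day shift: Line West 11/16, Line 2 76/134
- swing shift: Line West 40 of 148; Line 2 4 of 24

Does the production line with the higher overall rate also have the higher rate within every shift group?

No

Day shift: Line West 11/16 = 68.8%, Line 2 76/134 = 56.7% → Line West
Swing shift: Line West 40/148 = 27.0%, Line 2 4/24 = 16.7% → Line West
Overall: Line West 51/164 = 31.1%, Line 2 80/158 = 50.6% → Line 2
Line West wins each shift group but Line 2 wins overall — the comparison reverses. Line West's units skew toward swing shift, which has a lower base rate.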